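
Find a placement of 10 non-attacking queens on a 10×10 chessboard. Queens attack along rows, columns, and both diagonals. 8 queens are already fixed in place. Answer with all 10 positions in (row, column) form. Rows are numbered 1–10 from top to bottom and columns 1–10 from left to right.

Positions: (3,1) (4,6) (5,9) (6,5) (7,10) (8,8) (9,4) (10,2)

(1,7) (2,3) (3,1) (4,6) (5,9) (6,5) (7,10) (8,8) (9,4) (10,2)

Row 1: attacked by (3,1)→{1,3}; (4,6)→{3,6,9}; (5,9)→{5,9}; (6,5)→{5,10}; (7,10)→{4,10}; (8,8)→{1,8}; (9,4)→{4}; (10,2)→{2}. Safe: 7. Place at column 7.
Row 2: attacked by (1,7)→{6,7,8}; (3,1)→{1,2}; (4,6)→{4,6,8}; (5,9)→{6,9}; (6,5)→{1,5,9}; (7,10)→{5,10}; (8,8)→{2,8}; (9,4)→{4}; (10,2)→{2,10}. Safe: 3. Place at column 3.
Columns [7, 3, 1, 6, 9, 5, 10, 8, 4, 2], r−c [-6, -1, 2, -2, -4, 1, -3, 0, 5, 8], r+c [8, 5, 4, 10, 14, 11, 17, 16, 13, 12] are all distinct, so no two queens attack.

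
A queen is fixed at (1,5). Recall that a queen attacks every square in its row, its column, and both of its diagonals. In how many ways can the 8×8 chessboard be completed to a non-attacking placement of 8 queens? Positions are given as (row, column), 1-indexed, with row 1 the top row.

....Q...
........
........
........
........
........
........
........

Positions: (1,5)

18

Branch on row 2: col 1 → 3; col 2 → 4; col 3 → 3; col 7 → 6; col 8 → 2.
Sum: 3 + 4 + 3 + 6 + 2 = 18.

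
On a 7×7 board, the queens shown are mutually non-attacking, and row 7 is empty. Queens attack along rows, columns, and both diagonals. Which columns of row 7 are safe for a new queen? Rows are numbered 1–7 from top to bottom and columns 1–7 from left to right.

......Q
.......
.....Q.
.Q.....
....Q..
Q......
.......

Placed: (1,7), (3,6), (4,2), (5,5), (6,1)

columns 4

(1,7) attacks row 7 at column 7 and diagonals 1.
(3,6) attacks row 7 at column 6 and diagonals 2.
(4,2) attacks row 7 at column 2 and diagonals 5.
(5,5) attacks row 7 at column 5 and diagonals 3, 7.
(6,1) attacks row 7 at column 1 and diagonals 2.
Attacked columns: {1, 2, 3, 5, 6, 7}. Safe: {4}.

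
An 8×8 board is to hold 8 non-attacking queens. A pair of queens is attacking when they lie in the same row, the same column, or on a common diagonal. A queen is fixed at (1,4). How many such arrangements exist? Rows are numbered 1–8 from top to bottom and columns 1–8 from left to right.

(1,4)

Branch on row 2: col 1 → 2; col 2 → 6; col 6 → 3; col 7 → 4; col 8 → 3.
Sum: 2 + 6 + 3 + 4 + 3 = 18.

18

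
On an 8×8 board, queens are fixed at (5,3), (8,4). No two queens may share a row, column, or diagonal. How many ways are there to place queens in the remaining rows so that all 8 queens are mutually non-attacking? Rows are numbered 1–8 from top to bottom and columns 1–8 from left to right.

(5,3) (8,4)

Branch on row 1: col 1 → 1; col 2 → 2; col 5 → 2; col 6 → 1; col 8 → 0.
Sum: 1 + 2 + 2 + 1 + 0 = 6.

6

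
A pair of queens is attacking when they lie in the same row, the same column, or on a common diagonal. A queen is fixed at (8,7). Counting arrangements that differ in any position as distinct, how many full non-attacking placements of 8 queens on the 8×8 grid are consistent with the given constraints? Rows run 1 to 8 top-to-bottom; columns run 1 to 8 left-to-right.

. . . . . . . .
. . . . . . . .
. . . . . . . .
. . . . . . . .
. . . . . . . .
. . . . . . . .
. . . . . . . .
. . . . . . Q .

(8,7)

8

Branch on row 1: col 1 → 0; col 2 → 0; col 3 → 0; col 4 → 3; col 5 → 3; col 6 → 2; col 8 → 0.
Sum: 0 + 0 + 0 + 3 + 3 + 2 + 0 = 8.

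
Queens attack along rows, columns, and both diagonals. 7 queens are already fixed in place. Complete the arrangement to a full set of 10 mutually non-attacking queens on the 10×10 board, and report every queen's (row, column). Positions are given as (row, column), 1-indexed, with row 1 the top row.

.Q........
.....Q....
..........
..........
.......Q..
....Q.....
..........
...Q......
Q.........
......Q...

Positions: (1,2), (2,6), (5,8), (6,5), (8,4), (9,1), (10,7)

(1,2) (2,6) (3,3) (4,10) (5,8) (6,5) (7,9) (8,4) (9,1) (10,7)

Row 3: attacked by (1,2)→{2,4}; (2,6)→{5,6,7}; (5,8)→{6,8,10}; (6,5)→{2,5,8}; (8,4)→{4,9}; (9,1)→{1,7}; (10,7)→{7}. Safe: 3. Place at column 3.
Row 4: attacked by (1,2)→{2,5}; (2,6)→{4,6,8}; (3,3)→{2,3,4}; (5,8)→{7,8,9}; (6,5)→{3,5,7}; (8,4)→{4,8}; (9,1)→{1,6}; (10,7)→{1,7}. Safe: 10. Place at column 10.
Row 7: attacked by (1,2)→{2,8}; (2,6)→{1,6}; (3,3)→{3,7}; (4,10)→{7,10}; (5,8)→{6,8,10}; (6,5)→{4,5,6}; (8,4)→{3,4,5}; (9,1)→{1,3}; (10,7)→{4,7,10}. Safe: 9. Place at column 9.
Columns [2, 6, 3, 10, 8, 5, 9, 4, 1, 7], r−c [-1, -4, 0, -6, -3, 1, -2, 4, 8, 3], r+c [3, 8, 6, 14, 13, 11, 16, 12, 10, 17] are all distinct, so no two queens attack.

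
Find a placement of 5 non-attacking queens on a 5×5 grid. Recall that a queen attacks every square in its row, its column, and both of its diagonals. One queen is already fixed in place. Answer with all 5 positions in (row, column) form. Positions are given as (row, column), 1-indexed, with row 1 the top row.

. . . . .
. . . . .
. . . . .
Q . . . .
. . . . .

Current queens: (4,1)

Row 1: attacked by (4,1)→{1,4}. Safe: 2, 3, 5. Place at column 5.
Row 2: attacked by (1,5)→{4,5}; (4,1)→{1,3}. Safe: 2. Place at column 2.
Row 3: attacked by (1,5)→{3,5}; (2,2)→{1,2,3}; (4,1)→{1,2}. Safe: 4. Place at column 4.
Row 5: attacked by (1,5)→{1,5}; (2,2)→{2,5}; (3,4)→{2,4}; (4,1)→{1,2}. Safe: 3. Place at column 3.
Columns [5, 2, 4, 1, 3], r−c [-4, 0, -1, 3, 2], r+c [6, 4, 7, 5, 8] are all distinct, so no two queens attack.

(1,5) (2,2) (3,4) (4,1) (5,3)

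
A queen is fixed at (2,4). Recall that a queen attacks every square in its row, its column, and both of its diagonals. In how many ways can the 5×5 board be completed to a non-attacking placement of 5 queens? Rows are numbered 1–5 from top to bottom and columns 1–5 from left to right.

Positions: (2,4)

2

Branch on row 1: col 1 → 1; col 2 → 1.
Sum: 1 + 1 = 2.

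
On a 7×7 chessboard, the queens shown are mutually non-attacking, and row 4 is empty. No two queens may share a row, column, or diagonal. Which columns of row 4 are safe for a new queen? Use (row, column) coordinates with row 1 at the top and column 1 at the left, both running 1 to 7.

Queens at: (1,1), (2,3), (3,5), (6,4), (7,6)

columns 7

(1,1) attacks row 4 at column 1 and diagonals 4.
(2,3) attacks row 4 at column 3 and diagonals 1, 5.
(3,5) attacks row 4 at column 5 and diagonals 4, 6.
(6,4) attacks row 4 at column 4 and diagonals 2, 6.
(7,6) attacks row 4 at column 6 and diagonals 3.
Attacked columns: {1, 2, 3, 4, 5, 6}. Safe: {7}.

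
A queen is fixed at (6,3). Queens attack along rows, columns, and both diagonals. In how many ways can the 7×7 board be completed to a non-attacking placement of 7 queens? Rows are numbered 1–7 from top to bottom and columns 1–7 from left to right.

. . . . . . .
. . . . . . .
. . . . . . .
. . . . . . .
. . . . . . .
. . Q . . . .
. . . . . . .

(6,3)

Branch on row 1: col 1 → 0; col 2 → 3; col 4 → 1; col 5 → 0; col 6 → 1; col 7 → 1.
Sum: 0 + 3 + 1 + 0 + 1 + 1 = 6.

6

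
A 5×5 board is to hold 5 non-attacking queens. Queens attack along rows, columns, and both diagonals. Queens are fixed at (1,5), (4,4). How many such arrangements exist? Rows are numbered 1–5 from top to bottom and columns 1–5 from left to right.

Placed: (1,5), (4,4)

Branch on row 2: col 1 → 0; col 3 → 1.
Sum: 0 + 1 = 1.

1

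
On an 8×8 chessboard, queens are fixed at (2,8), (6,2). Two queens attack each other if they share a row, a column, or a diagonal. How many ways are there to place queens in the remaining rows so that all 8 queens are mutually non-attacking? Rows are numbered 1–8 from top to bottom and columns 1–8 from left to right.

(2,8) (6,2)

3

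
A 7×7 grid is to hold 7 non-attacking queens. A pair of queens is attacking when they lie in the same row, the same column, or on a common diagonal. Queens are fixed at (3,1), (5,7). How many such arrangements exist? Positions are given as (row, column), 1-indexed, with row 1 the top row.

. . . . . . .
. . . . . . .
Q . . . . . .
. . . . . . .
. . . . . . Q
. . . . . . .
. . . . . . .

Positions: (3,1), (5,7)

2

Branch on row 1: col 2 → 1; col 4 → 0; col 5 → 0; col 6 → 1.
Sum: 1 + 0 + 0 + 1 = 2.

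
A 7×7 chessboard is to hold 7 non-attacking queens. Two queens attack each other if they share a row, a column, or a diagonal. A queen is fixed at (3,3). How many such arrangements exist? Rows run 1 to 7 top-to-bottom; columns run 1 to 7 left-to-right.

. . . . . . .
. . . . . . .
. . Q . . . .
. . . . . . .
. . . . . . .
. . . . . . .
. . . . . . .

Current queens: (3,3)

Branch on row 1: col 2 → 2; col 4 → 2; col 6 → 1; col 7 → 1.
Sum: 2 + 2 + 1 + 1 = 6.

6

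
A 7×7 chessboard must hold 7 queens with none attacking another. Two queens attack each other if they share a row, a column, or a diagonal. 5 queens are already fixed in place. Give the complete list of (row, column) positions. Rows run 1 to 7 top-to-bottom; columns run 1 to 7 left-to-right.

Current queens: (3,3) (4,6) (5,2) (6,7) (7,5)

Row 1: attacked by (3,3)→{1,3,5}; (4,6)→{3,6}; (5,2)→{2,6}; (6,7)→{2,7}; (7,5)→{5}. Safe: 4. Place at column 4.
Row 2: attacked by (1,4)→{3,4,5}; (3,3)→{2,3,4}; (4,6)→{4,6}; (5,2)→{2,5}; (6,7)→{3,7}; (7,5)→{5}. Safe: 1. Place at column 1.
Columns [4, 1, 3, 6, 2, 7, 5], r−c [-3, 1, 0, -2, 3, -1, 2], r+c [5, 3, 6, 10, 7, 13, 12] are all distinct, so no two queens attack.

(1,4) (2,1) (3,3) (4,6) (5,2) (6,7) (7,5)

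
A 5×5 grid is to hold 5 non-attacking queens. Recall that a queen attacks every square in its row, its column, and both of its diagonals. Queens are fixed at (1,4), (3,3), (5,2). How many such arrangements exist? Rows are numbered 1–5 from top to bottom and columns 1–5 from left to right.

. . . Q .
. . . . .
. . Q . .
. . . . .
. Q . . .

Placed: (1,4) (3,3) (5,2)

1

Branch on row 2: col 1 → 1.
Sum: 1 = 1.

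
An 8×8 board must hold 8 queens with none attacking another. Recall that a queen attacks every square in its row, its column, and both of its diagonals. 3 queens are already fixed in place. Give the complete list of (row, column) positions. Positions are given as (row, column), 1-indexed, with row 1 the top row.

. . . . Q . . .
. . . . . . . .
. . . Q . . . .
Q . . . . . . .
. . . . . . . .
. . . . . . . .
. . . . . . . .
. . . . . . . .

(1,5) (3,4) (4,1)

Row 2: attacked by (1,5)→{4,5,6}; (3,4)→{3,4,5}; (4,1)→{1,3}. Safe: 2, 7, 8. Place at column 8.
Row 5: attacked by (1,5)→{1,5}; (2,8)→{5,8}; (3,4)→{2,4,6}; (4,1)→{1,2}. Safe: 3, 7. Place at column 3.
Row 6: attacked by (1,5)→{5}; (2,8)→{4,8}; (3,4)→{1,4,7}; (4,1)→{1,3}; (5,3)→{2,3,4}. Safe: 6. Place at column 6.
Row 7: attacked by (1,5)→{5}; (2,8)→{3,8}; (3,4)→{4,8}; (4,1)→{1,4}; (5,3)→{1,3,5}; (6,6)→{5,6,7}. Safe: 2. Place at column 2.
Row 8: attacked by (1,5)→{5}; (2,8)→{2,8}; (3,4)→{4}; (4,1)→{1,5}; (5,3)→{3,6}; (6,6)→{4,6,8}; (7,2)→{1,2,3}. Safe: 7. Place at column 7.
Columns [5, 8, 4, 1, 3, 6, 2, 7], r−c [-4, -6, -1, 3, 2, 0, 5, 1], r+c [6, 10, 7, 5, 8, 12, 9, 15] are all distinct, so no two queens attack.

(1,5) (2,8) (3,4) (4,1) (5,3) (6,6) (7,2) (8,7)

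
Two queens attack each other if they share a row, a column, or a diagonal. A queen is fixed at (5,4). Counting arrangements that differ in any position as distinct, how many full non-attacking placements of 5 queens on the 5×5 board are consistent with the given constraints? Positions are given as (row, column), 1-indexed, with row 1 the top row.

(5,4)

2

Branch on row 1: col 1 → 1; col 2 → 1; col 3 → 0; col 5 → 0.
Sum: 1 + 1 + 0 + 0 = 2.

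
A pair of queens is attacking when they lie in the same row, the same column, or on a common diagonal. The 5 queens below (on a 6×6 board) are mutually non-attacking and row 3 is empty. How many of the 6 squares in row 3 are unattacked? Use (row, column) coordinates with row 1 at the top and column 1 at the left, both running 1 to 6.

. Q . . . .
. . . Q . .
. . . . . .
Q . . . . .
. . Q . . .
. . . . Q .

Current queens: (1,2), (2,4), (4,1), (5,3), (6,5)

(1,2) attacks row 3 at column 2 and diagonals 4.
(2,4) attacks row 3 at column 4 and diagonals 3, 5.
(4,1) attacks row 3 at column 1 and diagonals 2.
(5,3) attacks row 3 at column 3 and diagonals 1, 5.
(6,5) attacks row 3 at column 5 and diagonals 2.
Attacked columns: {1, 2, 3, 4, 5}. Safe: {6}.

1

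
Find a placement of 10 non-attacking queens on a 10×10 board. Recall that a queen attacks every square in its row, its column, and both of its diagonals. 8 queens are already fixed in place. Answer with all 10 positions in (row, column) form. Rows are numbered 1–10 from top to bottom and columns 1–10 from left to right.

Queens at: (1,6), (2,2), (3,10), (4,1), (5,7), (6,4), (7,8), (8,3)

Row 9: attacked by (1,6)→{6}; (2,2)→{2,9}; (3,10)→{4,10}; (4,1)→{1,6}; (5,7)→{3,7}; (6,4)→{1,4,7}; (7,8)→{6,8,10}; (8,3)→{2,3,4}. Safe: 5. Place at column 5.
Row 10: attacked by (1,6)→{6}; (2,2)→{2,10}; (3,10)→{3,10}; (4,1)→{1,7}; (5,7)→{2,7}; (6,4)→{4,8}; (7,8)→{5,8}; (8,3)→{1,3,5}; (9,5)→{4,5,6}. Safe: 9. Place at column 9.
Columns [6, 2, 10, 1, 7, 4, 8, 3, 5, 9], r−c [-5, 0, -7, 3, -2, 2, -1, 5, 4, 1], r+c [7, 4, 13, 5, 12, 10, 15, 11, 14, 19] are all distinct, so no two queens attack.

(1,6) (2,2) (3,10) (4,1) (5,7) (6,4) (7,8) (8,3) (9,5) (10,9)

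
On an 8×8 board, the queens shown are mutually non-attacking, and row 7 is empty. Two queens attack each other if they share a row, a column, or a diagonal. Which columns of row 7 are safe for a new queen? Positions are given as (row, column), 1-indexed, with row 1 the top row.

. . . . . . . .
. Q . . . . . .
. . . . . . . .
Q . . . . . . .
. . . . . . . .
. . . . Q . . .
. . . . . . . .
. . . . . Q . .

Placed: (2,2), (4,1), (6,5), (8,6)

(2,2) attacks row 7 at column 2 and diagonals 7.
(4,1) attacks row 7 at column 1 and diagonals 4.
(6,5) attacks row 7 at column 5 and diagonals 4, 6.
(8,6) attacks row 7 at column 6 and diagonals 5, 7.
Attacked columns: {1, 2, 4, 5, 6, 7}. Safe: {3, 8}.

columns 3, 8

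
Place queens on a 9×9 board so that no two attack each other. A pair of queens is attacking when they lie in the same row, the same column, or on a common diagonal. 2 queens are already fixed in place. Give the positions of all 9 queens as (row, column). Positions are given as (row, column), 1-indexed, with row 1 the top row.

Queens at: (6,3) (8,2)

Row 1: attacked by (6,3)→{3,8}; (8,2)→{2,9}. Safe: 1, 4, 5, 6, 7. Place at column 6.
Row 2: attacked by (1,6)→{5,6,7}; (6,3)→{3,7}; (8,2)→{2,8}. Safe: 1, 4, 9. Place at column 9.
Row 3: attacked by (1,6)→{4,6,8}; (2,9)→{8,9}; (6,3)→{3,6}; (8,2)→{2,7}. Safe: 1, 5. Place at column 1.
Row 4: attacked by (1,6)→{3,6,9}; (2,9)→{7,9}; (3,1)→{1,2}; (6,3)→{1,3,5}; (8,2)→{2,6}. Safe: 4, 8. Place at column 4.
Row 5: attacked by (1,6)→{2,6}; (2,9)→{6,9}; (3,1)→{1,3}; (4,4)→{3,4,5}; (6,3)→{2,3,4}; (8,2)→{2,5}. Safe: 7, 8. Place at column 7.
Row 7: attacked by (1,6)→{6}; (2,9)→{4,9}; (3,1)→{1,5}; (4,4)→{1,4,7}; (5,7)→{5,7,9}; (6,3)→{2,3,4}; (8,2)→{1,2,3}. Safe: 8. Place at column 8.
Row 9: attacked by (1,6)→{6}; (2,9)→{2,9}; (3,1)→{1,7}; (4,4)→{4,9}; (5,7)→{3,7}; (6,3)→{3,6}; (7,8)→{6,8}; (8,2)→{1,2,3}. Safe: 5. Place at column 5.
Columns [6, 9, 1, 4, 7, 3, 8, 2, 5], r−c [-5, -7, 2, 0, -2, 3, -1, 6, 4], r+c [7, 11, 4, 8, 12, 9, 15, 10, 14] are all distinct, so no two queens attack.

(1,6) (2,9) (3,1) (4,4) (5,7) (6,3) (7,8) (8,2) (9,5)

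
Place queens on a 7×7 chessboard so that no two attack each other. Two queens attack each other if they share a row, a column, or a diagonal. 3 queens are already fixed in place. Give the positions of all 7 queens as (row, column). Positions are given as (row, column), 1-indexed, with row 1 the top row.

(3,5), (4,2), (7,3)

(1,4) (2,7) (3,5) (4,2) (5,6) (6,1) (7,3)

Row 1: attacked by (3,5)→{3,5,7}; (4,2)→{2,5}; (7,3)→{3}. Safe: 1, 4, 6. Place at column 4.
Row 2: attacked by (1,4)→{3,4,5}; (3,5)→{4,5,6}; (4,2)→{2,4}; (7,3)→{3}. Safe: 1, 7. Place at column 7.
Row 5: attacked by (1,4)→{4}; (2,7)→{4,7}; (3,5)→{3,5,7}; (4,2)→{1,2,3}; (7,3)→{1,3,5}. Safe: 6. Place at column 6.
Row 6: attacked by (1,4)→{4}; (2,7)→{3,7}; (3,5)→{2,5}; (4,2)→{2,4}; (5,6)→{5,6,7}; (7,3)→{2,3,4}. Safe: 1. Place at column 1.
Columns [4, 7, 5, 2, 6, 1, 3], r−c [-3, -5, -2, 2, -1, 5, 4], r+c [5, 9, 8, 6, 11, 7, 10] are all distinct, so no two queens attack.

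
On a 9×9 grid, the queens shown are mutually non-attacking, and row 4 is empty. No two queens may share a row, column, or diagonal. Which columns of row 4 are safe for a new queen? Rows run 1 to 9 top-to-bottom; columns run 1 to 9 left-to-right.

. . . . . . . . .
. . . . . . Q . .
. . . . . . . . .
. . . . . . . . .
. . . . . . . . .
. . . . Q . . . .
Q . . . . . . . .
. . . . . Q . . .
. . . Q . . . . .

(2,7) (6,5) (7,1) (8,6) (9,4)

columns 8

(2,7) attacks row 4 at column 7 and diagonals 5, 9.
(6,5) attacks row 4 at column 5 and diagonals 3, 7.
(7,1) attacks row 4 at column 1 and diagonals 4.
(8,6) attacks row 4 at column 6 and diagonals 2.
(9,4) attacks row 4 at column 4 and diagonals 9.
Attacked columns: {1, 2, 3, 4, 5, 6, 7, 9}. Safe: {8}.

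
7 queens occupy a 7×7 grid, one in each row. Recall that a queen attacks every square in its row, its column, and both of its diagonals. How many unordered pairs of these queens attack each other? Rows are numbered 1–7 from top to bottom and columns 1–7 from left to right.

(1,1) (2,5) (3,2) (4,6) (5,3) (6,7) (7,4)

0

All columns are distinct and no two queens satisfy |Δrow| = |Δcol|, so no pair attacks.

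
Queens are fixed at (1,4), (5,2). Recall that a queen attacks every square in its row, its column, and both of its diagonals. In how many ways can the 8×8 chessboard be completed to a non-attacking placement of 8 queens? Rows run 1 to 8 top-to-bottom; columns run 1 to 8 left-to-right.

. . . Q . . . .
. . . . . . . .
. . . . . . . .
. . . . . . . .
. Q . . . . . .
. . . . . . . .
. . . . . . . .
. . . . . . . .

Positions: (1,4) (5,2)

3

Branch on row 2: col 1 → 1; col 6 → 1; col 7 → 1; col 8 → 0.
Sum: 1 + 1 + 1 + 0 = 3.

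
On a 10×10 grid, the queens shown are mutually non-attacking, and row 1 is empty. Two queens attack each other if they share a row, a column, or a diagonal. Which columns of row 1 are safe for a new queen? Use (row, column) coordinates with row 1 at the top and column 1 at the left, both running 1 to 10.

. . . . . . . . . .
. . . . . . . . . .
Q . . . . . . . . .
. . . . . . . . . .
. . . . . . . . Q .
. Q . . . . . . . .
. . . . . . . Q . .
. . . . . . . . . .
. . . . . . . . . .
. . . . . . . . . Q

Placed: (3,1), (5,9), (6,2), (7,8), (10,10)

(3,1) attacks row 1 at column 1 and diagonals 3.
(5,9) attacks row 1 at column 9 and diagonals 5.
(6,2) attacks row 1 at column 2 and diagonals 7.
(7,8) attacks row 1 at column 8 and diagonals 2.
(10,10) attacks row 1 at column 10 and diagonals 1.
Attacked columns: {1, 2, 3, 5, 7, 8, 9, 10}. Safe: {4, 6}.

columns 4, 6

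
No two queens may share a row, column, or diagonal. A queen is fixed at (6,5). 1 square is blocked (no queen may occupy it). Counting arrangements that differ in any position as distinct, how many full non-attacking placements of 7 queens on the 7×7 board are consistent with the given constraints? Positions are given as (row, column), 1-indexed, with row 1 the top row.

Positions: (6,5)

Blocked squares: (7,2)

3

Branch on row 1: col 1 → 1; col 2 → 1; col 3 → 0; col 4 → 1; col 6 → 0; col 7 → 0.
Sum: 1 + 1 + 0 + 1 + 0 + 0 = 3.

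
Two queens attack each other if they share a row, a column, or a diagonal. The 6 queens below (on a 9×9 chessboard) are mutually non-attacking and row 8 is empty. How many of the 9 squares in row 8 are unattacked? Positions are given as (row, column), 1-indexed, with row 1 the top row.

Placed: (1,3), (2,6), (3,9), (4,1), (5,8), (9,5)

2

(1,3) attacks row 8 at column 3.
(2,6) attacks row 8 at column 6.
(3,9) attacks row 8 at column 9 and diagonals 4.
(4,1) attacks row 8 at column 1 and diagonals 5.
(5,8) attacks row 8 at column 8 and diagonals 5.
(9,5) attacks row 8 at column 5 and diagonals 4, 6.
Attacked columns: {1, 3, 4, 5, 6, 8, 9}. Safe: {2, 7}.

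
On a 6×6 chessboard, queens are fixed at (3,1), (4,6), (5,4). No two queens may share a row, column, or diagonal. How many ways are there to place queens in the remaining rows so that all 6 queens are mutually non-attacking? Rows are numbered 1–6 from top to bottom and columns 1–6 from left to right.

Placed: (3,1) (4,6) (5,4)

Branch on row 1: col 2 → 0; col 5 → 1.
Sum: 0 + 1 = 1.

1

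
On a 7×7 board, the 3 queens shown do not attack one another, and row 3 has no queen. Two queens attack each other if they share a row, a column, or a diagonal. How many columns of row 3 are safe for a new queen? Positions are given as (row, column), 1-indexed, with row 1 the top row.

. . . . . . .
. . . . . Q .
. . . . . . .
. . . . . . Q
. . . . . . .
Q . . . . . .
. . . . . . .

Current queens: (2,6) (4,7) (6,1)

2

(2,6) attacks row 3 at column 6 and diagonals 5, 7.
(4,7) attacks row 3 at column 7 and diagonals 6.
(6,1) attacks row 3 at column 1 and diagonals 4.
Attacked columns: {1, 4, 5, 6, 7}. Safe: {2, 3}.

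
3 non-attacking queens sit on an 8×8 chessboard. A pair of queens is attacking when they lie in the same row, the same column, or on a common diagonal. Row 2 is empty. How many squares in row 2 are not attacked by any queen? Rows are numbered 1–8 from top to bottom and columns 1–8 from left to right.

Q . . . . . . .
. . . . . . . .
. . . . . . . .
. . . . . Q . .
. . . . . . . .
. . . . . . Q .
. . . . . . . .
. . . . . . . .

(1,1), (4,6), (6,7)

(1,1) attacks row 2 at column 1 and diagonals 2.
(4,6) attacks row 2 at column 6 and diagonals 4, 8.
(6,7) attacks row 2 at column 7 and diagonals 3.
Attacked columns: {1, 2, 3, 4, 6, 7, 8}. Safe: {5}.

1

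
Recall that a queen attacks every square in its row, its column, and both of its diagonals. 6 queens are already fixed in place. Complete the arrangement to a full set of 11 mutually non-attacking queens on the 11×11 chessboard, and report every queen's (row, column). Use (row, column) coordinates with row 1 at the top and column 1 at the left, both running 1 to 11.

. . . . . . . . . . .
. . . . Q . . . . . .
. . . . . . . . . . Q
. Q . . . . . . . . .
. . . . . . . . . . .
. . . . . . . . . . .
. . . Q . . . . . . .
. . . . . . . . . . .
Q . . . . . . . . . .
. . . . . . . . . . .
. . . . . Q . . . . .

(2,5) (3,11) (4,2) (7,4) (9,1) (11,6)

(1,3) (2,5) (3,11) (4,2) (5,10) (6,7) (7,4) (8,8) (9,1) (10,9) (11,6)

Row 1: attacked by (2,5)→{4,5,6}; (3,11)→{9,11}; (4,2)→{2,5}; (7,4)→{4,10}; (9,1)→{1,9}; (11,6)→{6}. Safe: 3, 7, 8. Place at column 3.
Row 5: attacked by (1,3)→{3,7}; (2,5)→{2,5,8}; (3,11)→{9,11}; (4,2)→{1,2,3}; (7,4)→{2,4,6}; (9,1)→{1,5}; (11,6)→{6}. Safe: 10. Place at column 10.
Row 6: attacked by (1,3)→{3,8}; (2,5)→{1,5,9}; (3,11)→{8,11}; (4,2)→{2,4}; (5,10)→{9,10,11}; (7,4)→{3,4,5}; (9,1)→{1,4}; (11,6)→{1,6,11}. Safe: 7. Place at column 7.
Row 8: attacked by (1,3)→{3,10}; (2,5)→{5,11}; (3,11)→{6,11}; (4,2)→{2,6}; (5,10)→{7,10}; (6,7)→{5,7,9}; (7,4)→{3,4,5}; (9,1)→{1,2}; (11,6)→{3,6,9}. Safe: 8. Place at column 8.
Row 10: attacked by (1,3)→{3}; (2,5)→{5}; (3,11)→{4,11}; (4,2)→{2,8}; (5,10)→{5,10}; (6,7)→{3,7,11}; (7,4)→{1,4,7}; (8,8)→{6,8,10}; (9,1)→{1,2}; (11,6)→{5,6,7}. Safe: 9. Place at column 9.
Columns [3, 5, 11, 2, 10, 7, 4, 8, 1, 9, 6], r−c [-2, -3, -8, 2, -5, -1, 3, 0, 8, 1, 5], r+c [4, 7, 14, 6, 15, 13, 11, 16, 10, 19, 17] are all distinct, so no two queens attack.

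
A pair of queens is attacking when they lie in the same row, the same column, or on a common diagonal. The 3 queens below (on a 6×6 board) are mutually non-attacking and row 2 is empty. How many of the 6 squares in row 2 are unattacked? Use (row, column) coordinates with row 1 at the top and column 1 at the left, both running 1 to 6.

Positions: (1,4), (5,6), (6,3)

(1,4) attacks row 2 at column 4 and diagonals 3, 5.
(5,6) attacks row 2 at column 6 and diagonals 3.
(6,3) attacks row 2 at column 3.
Attacked columns: {3, 4, 5, 6}. Safe: {1, 2}.

2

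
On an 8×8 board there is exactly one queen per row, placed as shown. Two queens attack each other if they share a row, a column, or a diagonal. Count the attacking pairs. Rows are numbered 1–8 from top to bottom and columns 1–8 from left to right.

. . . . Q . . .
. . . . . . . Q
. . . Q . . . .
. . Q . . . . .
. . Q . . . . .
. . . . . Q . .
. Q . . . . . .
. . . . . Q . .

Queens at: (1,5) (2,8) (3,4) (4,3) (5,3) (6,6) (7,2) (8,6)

4

Same column: (4,3)–(5,3) (column 3); (6,6)–(8,6) (column 6).
Same diagonal: (3,4)–(4,3) (|3−4| = |4−3| = 1); (5,3)–(8,6) (|5−8| = |3−6| = 3).
Total attacking pairs: 4.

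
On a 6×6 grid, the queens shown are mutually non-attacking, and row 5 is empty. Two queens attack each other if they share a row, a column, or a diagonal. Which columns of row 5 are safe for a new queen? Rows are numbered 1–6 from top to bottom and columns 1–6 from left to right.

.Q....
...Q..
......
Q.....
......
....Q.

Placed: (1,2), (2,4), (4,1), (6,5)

(1,2) attacks row 5 at column 2 and diagonals 6.
(2,4) attacks row 5 at column 4 and diagonals 1.
(4,1) attacks row 5 at column 1 and diagonals 2.
(6,5) attacks row 5 at column 5 and diagonals 4, 6.
Attacked columns: {1, 2, 4, 5, 6}. Safe: {3}.

columns 3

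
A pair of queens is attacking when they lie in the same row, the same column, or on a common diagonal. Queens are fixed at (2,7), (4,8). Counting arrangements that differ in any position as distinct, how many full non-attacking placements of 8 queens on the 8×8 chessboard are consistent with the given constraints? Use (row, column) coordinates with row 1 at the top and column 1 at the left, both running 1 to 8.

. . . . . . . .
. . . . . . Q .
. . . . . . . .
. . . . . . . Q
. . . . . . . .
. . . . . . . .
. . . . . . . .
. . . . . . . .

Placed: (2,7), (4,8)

Branch on row 1: col 1 → 1; col 2 → 1; col 3 → 2; col 4 → 2.
Sum: 1 + 1 + 2 + 2 = 6.

6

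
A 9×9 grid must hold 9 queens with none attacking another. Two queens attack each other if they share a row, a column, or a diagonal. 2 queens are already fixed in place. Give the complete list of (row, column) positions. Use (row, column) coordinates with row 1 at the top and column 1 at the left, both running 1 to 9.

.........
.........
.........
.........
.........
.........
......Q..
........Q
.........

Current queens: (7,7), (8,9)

(1,3) (2,5) (3,2) (4,8) (5,1) (6,4) (7,7) (8,9) (9,6)

Row 1: attacked by (7,7)→{1,7}; (8,9)→{2,9}. Safe: 3, 4, 5, 6, 8. Place at column 3.
Row 2: attacked by (1,3)→{2,3,4}; (7,7)→{2,7}; (8,9)→{3,9}. Safe: 1, 5, 6, 8. Place at column 5.
Row 3: attacked by (1,3)→{1,3,5}; (2,5)→{4,5,6}; (7,7)→{3,7}; (8,9)→{4,9}. Safe: 2, 8. Place at column 2.
Row 4: attacked by (1,3)→{3,6}; (2,5)→{3,5,7}; (3,2)→{1,2,3}; (7,7)→{4,7}; (8,9)→{5,9}. Safe: 8. Place at column 8.
Row 5: attacked by (1,3)→{3,7}; (2,5)→{2,5,8}; (3,2)→{2,4}; (4,8)→{7,8,9}; (7,7)→{5,7,9}; (8,9)→{6,9}. Safe: 1. Place at column 1.
Row 6: attacked by (1,3)→{3,8}; (2,5)→{1,5,9}; (3,2)→{2,5}; (4,8)→{6,8}; (5,1)→{1,2}; (7,7)→{6,7,8}; (8,9)→{7,9}. Safe: 4. Place at column 4.
Row 9: attacked by (1,3)→{3}; (2,5)→{5}; (3,2)→{2,8}; (4,8)→{3,8}; (5,1)→{1,5}; (6,4)→{1,4,7}; (7,7)→{5,7,9}; (8,9)→{8,9}. Safe: 6. Place at column 6.
Columns [3, 5, 2, 8, 1, 4, 7, 9, 6], r−c [-2, -3, 1, -4, 4, 2, 0, -1, 3], r+c [4, 7, 5, 12, 6, 10, 14, 17, 15] are all distinct, so no two queens attack.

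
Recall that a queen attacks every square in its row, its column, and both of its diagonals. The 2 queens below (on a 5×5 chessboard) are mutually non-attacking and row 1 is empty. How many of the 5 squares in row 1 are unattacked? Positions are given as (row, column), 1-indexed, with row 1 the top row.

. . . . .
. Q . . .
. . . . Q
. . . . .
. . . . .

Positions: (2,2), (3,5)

(2,2) attacks row 1 at column 2 and diagonals 1, 3.
(3,5) attacks row 1 at column 5 and diagonals 3.
Attacked columns: {1, 2, 3, 5}. Safe: {4}.

1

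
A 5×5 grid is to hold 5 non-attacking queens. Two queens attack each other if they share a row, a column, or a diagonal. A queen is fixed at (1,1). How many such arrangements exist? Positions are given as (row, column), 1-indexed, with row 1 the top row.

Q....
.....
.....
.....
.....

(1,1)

2

Branch on row 2: col 3 → 1; col 4 → 1; col 5 → 0.
Sum: 1 + 1 + 0 = 2.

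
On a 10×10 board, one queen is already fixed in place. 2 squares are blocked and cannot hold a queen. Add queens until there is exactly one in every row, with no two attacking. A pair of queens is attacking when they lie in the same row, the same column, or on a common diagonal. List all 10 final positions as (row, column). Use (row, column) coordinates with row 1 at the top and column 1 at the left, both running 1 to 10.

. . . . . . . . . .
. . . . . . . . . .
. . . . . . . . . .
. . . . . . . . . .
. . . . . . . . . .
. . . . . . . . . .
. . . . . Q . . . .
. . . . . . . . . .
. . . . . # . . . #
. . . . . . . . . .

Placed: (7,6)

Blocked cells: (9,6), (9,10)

(1,10) (2,2) (3,4) (4,8) (5,3) (6,9) (7,6) (8,1) (9,5) (10,7)

Row 1: attacked by (7,6)→{6}. Safe: 1, 2, 3, 4, 5, 7, 8, 9, 10. Place at column 10.
Row 2: attacked by (1,10)→{9,10}; (7,6)→{1,6}. Safe: 2, 3, 4, 5, 7, 8. Place at column 2.
Row 3: attacked by (1,10)→{8,10}; (2,2)→{1,2,3}; (7,6)→{2,6,10}. Safe: 4, 5, 7, 9. Place at column 4.
Row 4: attacked by (1,10)→{7,10}; (2,2)→{2,4}; (3,4)→{3,4,5}; (7,6)→{3,6,9}. Safe: 1, 8. Place at column 8.
Row 5: attacked by (1,10)→{6,10}; (2,2)→{2,5}; (3,4)→{2,4,6}; (4,8)→{7,8,9}; (7,6)→{4,6,8}. Safe: 1, 3. Place at column 3.
Row 6: attacked by (1,10)→{5,10}; (2,2)→{2,6}; (3,4)→{1,4,7}; (4,8)→{6,8,10}; (5,3)→{2,3,4}; (7,6)→{5,6,7}. Safe: 9. Place at column 9.
Row 8: attacked by (1,10)→{3,10}; (2,2)→{2,8}; (3,4)→{4,9}; (4,8)→{4,8}; (5,3)→{3,6}; (6,9)→{7,9}; (7,6)→{5,6,7}. Safe: 1. Place at column 1.
Row 9: attacked by (1,10)→{2,10}; (2,2)→{2,9}; (3,4)→{4,10}; (4,8)→{3,8}; (5,3)→{3,7}; (6,9)→{6,9}; (7,6)→{4,6,8}; (8,1)→{1,2}. Blocked: 6,10. Safe: 5. Place at column 5.
Row 10: attacked by (1,10)→{1,10}; (2,2)→{2,10}; (3,4)→{4}; (4,8)→{2,8}; (5,3)→{3,8}; (6,9)→{5,9}; (7,6)→{3,6,9}; (8,1)→{1,3}; (9,5)→{4,5,6}. Safe: 7. Place at column 7.
Columns [10, 2, 4, 8, 3, 9, 6, 1, 5, 7], r−c [-9, 0, -1, -4, 2, -3, 1, 7, 4, 3], r+c [11, 4, 7, 12, 8, 15, 13, 9, 14, 17] are all distinct, so no two queens attack.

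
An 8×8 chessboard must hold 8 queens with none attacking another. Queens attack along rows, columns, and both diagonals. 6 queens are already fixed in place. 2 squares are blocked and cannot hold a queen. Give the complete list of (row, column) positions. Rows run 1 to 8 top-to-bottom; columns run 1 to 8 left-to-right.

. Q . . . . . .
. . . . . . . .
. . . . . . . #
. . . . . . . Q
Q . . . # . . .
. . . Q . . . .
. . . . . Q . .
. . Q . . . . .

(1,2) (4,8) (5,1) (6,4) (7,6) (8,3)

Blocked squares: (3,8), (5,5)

(1,2) (2,7) (3,5) (4,8) (5,1) (6,4) (7,6) (8,3)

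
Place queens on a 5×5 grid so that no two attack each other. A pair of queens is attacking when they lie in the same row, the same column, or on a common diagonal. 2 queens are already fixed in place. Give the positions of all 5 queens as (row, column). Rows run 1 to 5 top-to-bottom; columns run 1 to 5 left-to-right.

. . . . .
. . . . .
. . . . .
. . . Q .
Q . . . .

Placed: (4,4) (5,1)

Row 1: attacked by (4,4)→{1,4}; (5,1)→{1,5}. Safe: 2, 3. Place at column 3.
Row 2: attacked by (1,3)→{2,3,4}; (4,4)→{2,4}; (5,1)→{1,4}. Safe: 5. Place at column 5.
Row 3: attacked by (1,3)→{1,3,5}; (2,5)→{4,5}; (4,4)→{3,4,5}; (5,1)→{1,3}. Safe: 2. Place at column 2.
Columns [3, 5, 2, 4, 1], r−c [-2, -3, 1, 0, 4], r+c [4, 7, 5, 8, 6] are all distinct, so no two queens attack.

(1,3) (2,5) (3,2) (4,4) (5,1)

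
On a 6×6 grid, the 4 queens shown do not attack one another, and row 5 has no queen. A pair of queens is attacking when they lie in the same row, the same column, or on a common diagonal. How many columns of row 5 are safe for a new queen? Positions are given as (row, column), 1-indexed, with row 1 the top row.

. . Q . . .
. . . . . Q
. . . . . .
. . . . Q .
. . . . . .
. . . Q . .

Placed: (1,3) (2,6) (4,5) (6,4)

2

(1,3) attacks row 5 at column 3.
(2,6) attacks row 5 at column 6 and diagonals 3.
(4,5) attacks row 5 at column 5 and diagonals 4, 6.
(6,4) attacks row 5 at column 4 and diagonals 3, 5.
Attacked columns: {3, 4, 5, 6}. Safe: {1, 2}.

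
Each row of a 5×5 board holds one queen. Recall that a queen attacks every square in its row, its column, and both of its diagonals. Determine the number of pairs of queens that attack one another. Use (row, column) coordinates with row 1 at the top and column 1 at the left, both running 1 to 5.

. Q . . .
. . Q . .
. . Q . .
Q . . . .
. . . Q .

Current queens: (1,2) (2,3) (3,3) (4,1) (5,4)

3

Same column: (2,3)–(3,3) (column 3).
Same diagonal: (1,2)–(2,3) (|1−2| = |2−3| = 1); (2,3)–(4,1) (|2−4| = |3−1| = 2).
Total attacking pairs: 3.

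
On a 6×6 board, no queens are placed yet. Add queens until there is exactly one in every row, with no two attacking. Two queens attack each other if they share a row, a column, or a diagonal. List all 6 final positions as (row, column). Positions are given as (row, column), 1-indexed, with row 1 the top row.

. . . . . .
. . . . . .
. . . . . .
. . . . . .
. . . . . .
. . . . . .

(1,3) (2,6) (3,2) (4,5) (5,1) (6,4)

Row 1: Safe: 1, 2, 3, 4, 5, 6. Place at column 3.
Row 2: attacked by (1,3)→{2,3,4}. Safe: 1, 5, 6. Place at column 6.
Row 3: attacked by (1,3)→{1,3,5}; (2,6)→{5,6}. Safe: 2, 4. Place at column 2.
Row 4: attacked by (1,3)→{3,6}; (2,6)→{4,6}; (3,2)→{1,2,3}. Safe: 5. Place at column 5.
Row 5: attacked by (1,3)→{3}; (2,6)→{3,6}; (3,2)→{2,4}; (4,5)→{4,5,6}. Safe: 1. Place at column 1.
Row 6: attacked by (1,3)→{3}; (2,6)→{2,6}; (3,2)→{2,5}; (4,5)→{3,5}; (5,1)→{1,2}. Safe: 4. Place at column 4.
Columns [3, 6, 2, 5, 1, 4], r−c [-2, -4, 1, -1, 4, 2], r+c [4, 8, 5, 9, 6, 10] are all distinct, so no two queens attack.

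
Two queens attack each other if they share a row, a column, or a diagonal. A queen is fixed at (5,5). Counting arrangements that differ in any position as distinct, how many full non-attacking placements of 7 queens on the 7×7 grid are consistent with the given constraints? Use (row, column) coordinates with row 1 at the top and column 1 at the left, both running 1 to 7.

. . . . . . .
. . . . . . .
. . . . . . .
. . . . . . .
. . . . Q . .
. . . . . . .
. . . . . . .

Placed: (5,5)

6

Branch on row 1: col 2 → 1; col 3 → 2; col 4 → 1; col 6 → 1; col 7 → 1.
Sum: 1 + 2 + 1 + 1 + 1 = 6.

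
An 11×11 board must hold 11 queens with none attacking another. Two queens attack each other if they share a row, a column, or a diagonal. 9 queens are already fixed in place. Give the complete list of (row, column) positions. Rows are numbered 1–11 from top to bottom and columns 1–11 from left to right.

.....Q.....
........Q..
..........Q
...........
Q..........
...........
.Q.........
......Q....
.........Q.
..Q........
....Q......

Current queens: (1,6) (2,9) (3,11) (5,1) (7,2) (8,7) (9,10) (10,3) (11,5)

(1,6) (2,9) (3,11) (4,8) (5,1) (6,4) (7,2) (8,7) (9,10) (10,3) (11,5)

Row 4: attacked by (1,6)→{3,6,9}; (2,9)→{7,9,11}; (3,11)→{10,11}; (5,1)→{1,2}; (7,2)→{2,5}; (8,7)→{3,7,11}; (9,10)→{5,10}; (10,3)→{3,9}; (11,5)→{5}. Safe: 4, 8. Place at column 8.
Row 6: attacked by (1,6)→{1,6,11}; (2,9)→{5,9}; (3,11)→{8,11}; (4,8)→{6,8,10}; (5,1)→{1,2}; (7,2)→{1,2,3}; (8,7)→{5,7,9}; (9,10)→{7,10}; (10,3)→{3,7}; (11,5)→{5,10}. Safe: 4. Place at column 4.
Columns [6, 9, 11, 8, 1, 4, 2, 7, 10, 3, 5], r−c [-5, -7, -8, -4, 4, 2, 5, 1, -1, 7, 6], r+c [7, 11, 14, 12, 6, 10, 9, 15, 19, 13, 16] are all distinct, so no two queens attack.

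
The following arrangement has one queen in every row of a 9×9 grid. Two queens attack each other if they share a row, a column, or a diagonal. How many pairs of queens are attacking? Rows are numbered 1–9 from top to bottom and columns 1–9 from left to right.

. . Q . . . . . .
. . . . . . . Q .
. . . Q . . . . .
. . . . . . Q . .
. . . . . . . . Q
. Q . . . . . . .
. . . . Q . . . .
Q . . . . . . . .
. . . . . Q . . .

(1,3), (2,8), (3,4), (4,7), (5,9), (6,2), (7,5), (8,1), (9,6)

0

All columns are distinct and no two queens satisfy |Δrow| = |Δcol|, so no pair attacks.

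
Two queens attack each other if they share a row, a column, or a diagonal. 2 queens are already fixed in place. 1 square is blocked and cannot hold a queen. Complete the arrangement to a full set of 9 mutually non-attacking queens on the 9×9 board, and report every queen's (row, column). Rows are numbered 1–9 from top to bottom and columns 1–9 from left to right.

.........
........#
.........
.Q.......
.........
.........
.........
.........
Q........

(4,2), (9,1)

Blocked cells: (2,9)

(1,4) (2,7) (3,5) (4,2) (5,9) (6,6) (7,8) (8,3) (9,1)

Row 1: attacked by (4,2)→{2,5}; (9,1)→{1,9}. Safe: 3, 4, 6, 7, 8. Place at column 4.
Row 2: attacked by (1,4)→{3,4,5}; (4,2)→{2,4}; (9,1)→{1,8}. Blocked: 9. Safe: 6, 7. Place at column 7.
Row 3: attacked by (1,4)→{2,4,6}; (2,7)→{6,7,8}; (4,2)→{1,2,3}; (9,1)→{1,7}. Safe: 5, 9. Place at column 5.
Row 5: attacked by (1,4)→{4,8}; (2,7)→{4,7}; (3,5)→{3,5,7}; (4,2)→{1,2,3}; (9,1)→{1,5}. Safe: 6, 9. Place at column 9.
Row 6: attacked by (1,4)→{4,9}; (2,7)→{3,7}; (3,5)→{2,5,8}; (4,2)→{2,4}; (5,9)→{8,9}; (9,1)→{1,4}. Safe: 6. Place at column 6.
Row 7: attacked by (1,4)→{4}; (2,7)→{2,7}; (3,5)→{1,5,9}; (4,2)→{2,5}; (5,9)→{7,9}; (6,6)→{5,6,7}; (9,1)→{1,3}. Safe: 8. Place at column 8.
Row 8: attacked by (1,4)→{4}; (2,7)→{1,7}; (3,5)→{5}; (4,2)→{2,6}; (5,9)→{6,9}; (6,6)→{4,6,8}; (7,8)→{7,8,9}; (9,1)→{1,2}. Safe: 3. Place at column 3.
Columns [4, 7, 5, 2, 9, 6, 8, 3, 1], r−c [-3, -5, -2, 2, -4, 0, -1, 5, 8], r+c [5, 9, 8, 6, 14, 12, 15, 11, 10] are all distinct, so no two queens attack.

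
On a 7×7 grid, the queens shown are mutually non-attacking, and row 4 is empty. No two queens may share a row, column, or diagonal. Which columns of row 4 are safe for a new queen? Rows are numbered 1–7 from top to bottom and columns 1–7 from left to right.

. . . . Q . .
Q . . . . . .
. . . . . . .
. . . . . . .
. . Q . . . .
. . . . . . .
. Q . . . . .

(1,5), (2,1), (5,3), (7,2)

columns 6, 7

(1,5) attacks row 4 at column 5 and diagonals 2.
(2,1) attacks row 4 at column 1 and diagonals 3.
(5,3) attacks row 4 at column 3 and diagonals 2, 4.
(7,2) attacks row 4 at column 2 and diagonals 5.
Attacked columns: {1, 2, 3, 4, 5}. Safe: {6, 7}.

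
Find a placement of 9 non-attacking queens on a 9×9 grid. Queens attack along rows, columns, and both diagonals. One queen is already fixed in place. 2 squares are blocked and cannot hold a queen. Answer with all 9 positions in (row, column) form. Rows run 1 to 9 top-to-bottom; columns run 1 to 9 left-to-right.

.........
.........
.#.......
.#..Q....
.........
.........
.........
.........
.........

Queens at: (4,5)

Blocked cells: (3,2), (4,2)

Row 1: attacked by (4,5)→{2,5,8}. Safe: 1, 3, 4, 6, 7, 9. Place at column 6.
Row 2: attacked by (1,6)→{5,6,7}; (4,5)→{3,5,7}. Safe: 1, 2, 4, 8, 9. Place at column 2.
Row 3: attacked by (1,6)→{4,6,8}; (2,2)→{1,2,3}; (4,5)→{4,5,6}. Blocked: 2. Safe: 7, 9. Place at column 9.
Row 5: attacked by (1,6)→{2,6}; (2,2)→{2,5}; (3,9)→{7,9}; (4,5)→{4,5,6}. Safe: 1, 3, 8. Place at column 3.
Row 6: attacked by (1,6)→{1,6}; (2,2)→{2,6}; (3,9)→{6,9}; (4,5)→{3,5,7}; (5,3)→{2,3,4}. Safe: 8. Place at column 8.
Row 7: attacked by (1,6)→{6}; (2,2)→{2,7}; (3,9)→{5,9}; (4,5)→{2,5,8}; (5,3)→{1,3,5}; (6,8)→{7,8,9}. Safe: 4. Place at column 4.
Row 8: attacked by (1,6)→{6}; (2,2)→{2,8}; (3,9)→{4,9}; (4,5)→{1,5,9}; (5,3)→{3,6}; (6,8)→{6,8}; (7,4)→{3,4,5}. Safe: 7. Place at column 7.
Row 9: attacked by (1,6)→{6}; (2,2)→{2,9}; (3,9)→{3,9}; (4,5)→{5}; (5,3)→{3,7}; (6,8)→{5,8}; (7,4)→{2,4,6}; (8,7)→{6,7,8}. Safe: 1. Place at column 1.
Columns [6, 2, 9, 5, 3, 8, 4, 7, 1], r−c [-5, 0, -6, -1, 2, -2, 3, 1, 8], r+c [7, 4, 12, 9, 8, 14, 11, 15, 10] are all distinct, so no two queens attack.

(1,6) (2,2) (3,9) (4,5) (5,3) (6,8) (7,4) (8,7) (9,1)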